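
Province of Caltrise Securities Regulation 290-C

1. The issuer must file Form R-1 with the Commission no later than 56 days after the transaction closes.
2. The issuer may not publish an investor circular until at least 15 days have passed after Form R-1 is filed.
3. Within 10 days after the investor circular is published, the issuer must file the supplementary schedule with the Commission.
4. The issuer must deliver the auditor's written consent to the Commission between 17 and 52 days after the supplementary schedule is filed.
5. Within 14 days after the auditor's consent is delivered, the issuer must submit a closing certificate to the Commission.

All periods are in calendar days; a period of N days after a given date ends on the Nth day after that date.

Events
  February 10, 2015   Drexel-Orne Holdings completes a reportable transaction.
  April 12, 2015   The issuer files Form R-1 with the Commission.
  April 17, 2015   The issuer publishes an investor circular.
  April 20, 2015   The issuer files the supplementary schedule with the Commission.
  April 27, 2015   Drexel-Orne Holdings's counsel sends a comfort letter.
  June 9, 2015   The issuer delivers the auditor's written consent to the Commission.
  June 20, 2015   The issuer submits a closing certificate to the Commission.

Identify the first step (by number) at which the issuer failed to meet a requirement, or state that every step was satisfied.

Step 1

Step 1 — counting 56 days from February 10, 2015 (when the transaction closes) gives a deadline of April 7, 2015; April 12, 2015 misses that deadline by 5 days.
No need to go further; step 1 was not satisfied.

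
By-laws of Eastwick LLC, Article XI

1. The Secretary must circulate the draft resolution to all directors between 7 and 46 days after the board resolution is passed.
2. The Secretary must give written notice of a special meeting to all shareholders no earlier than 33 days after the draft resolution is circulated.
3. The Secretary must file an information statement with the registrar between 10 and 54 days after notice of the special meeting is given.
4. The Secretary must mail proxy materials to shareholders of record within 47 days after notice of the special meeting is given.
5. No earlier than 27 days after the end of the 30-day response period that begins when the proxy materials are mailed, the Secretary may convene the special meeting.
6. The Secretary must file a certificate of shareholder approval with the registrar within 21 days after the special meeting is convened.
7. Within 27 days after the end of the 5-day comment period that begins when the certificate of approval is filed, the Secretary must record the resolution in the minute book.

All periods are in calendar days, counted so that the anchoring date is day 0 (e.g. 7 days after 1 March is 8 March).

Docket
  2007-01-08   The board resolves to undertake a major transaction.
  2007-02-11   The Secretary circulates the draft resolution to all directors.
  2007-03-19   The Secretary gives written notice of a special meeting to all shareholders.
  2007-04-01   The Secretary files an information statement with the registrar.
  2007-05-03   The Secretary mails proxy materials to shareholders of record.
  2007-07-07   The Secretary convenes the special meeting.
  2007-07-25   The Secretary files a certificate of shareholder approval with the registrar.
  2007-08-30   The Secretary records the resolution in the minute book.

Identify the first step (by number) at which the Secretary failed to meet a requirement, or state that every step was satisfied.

(1) the permitted window runs from 2007-01-08 + 7 = 2007-01-15 to 2007-01-08 + 46 = 2007-02-23; 2007-02-11 falls inside that range.
(2) permitted from 2007-02-11 + 33 days = 2007-03-16 onward; done 2007-03-19, after the minimum wait.
(3) the permitted window runs from 2007-03-19 + 10 = 2007-03-29 to 2007-03-19 + 54 = 2007-05-12; done 2007-04-01 — within the window.
(4) due by 2007-03-19 + 47 days = 2007-05-05; done 2007-05-03 — timely.
(5) permitted from 2007-06-02 + 27 days = 2007-06-29 onward; 2007-07-07 is on or after that date.
(6) due by 2007-07-07 + 21 days = 2007-07-28; completed 2007-07-25, before the deadline.
(7) due by 2007-07-30 + 27 days = 2007-08-26; 2007-08-30 misses that deadline by 4 days.
That is the first point of non-compliance.

Step 7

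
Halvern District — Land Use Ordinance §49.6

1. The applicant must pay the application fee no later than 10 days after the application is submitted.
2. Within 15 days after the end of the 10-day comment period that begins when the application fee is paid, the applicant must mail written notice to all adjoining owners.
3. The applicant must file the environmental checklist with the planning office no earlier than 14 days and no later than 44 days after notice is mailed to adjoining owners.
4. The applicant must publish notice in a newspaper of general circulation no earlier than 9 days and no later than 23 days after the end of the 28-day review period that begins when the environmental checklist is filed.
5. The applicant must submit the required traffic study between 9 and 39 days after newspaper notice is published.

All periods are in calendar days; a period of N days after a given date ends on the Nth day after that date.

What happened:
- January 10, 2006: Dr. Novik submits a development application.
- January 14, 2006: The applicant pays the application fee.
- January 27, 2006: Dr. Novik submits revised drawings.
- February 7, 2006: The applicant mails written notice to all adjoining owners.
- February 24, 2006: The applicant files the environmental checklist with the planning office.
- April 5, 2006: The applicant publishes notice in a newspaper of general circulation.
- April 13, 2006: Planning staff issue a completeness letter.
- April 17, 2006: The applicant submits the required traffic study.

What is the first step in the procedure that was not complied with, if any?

Step 1: 10 days after January 10, 2006 (when the application is submitted) is January 20, 2006; January 14, 2006 is within that limit.
Step 2: 15 days after January 24, 2006 (end of the 10-day comment period, which began when the application fee is paid on January 14, 2006) is February 8, 2006; February 7, 2006 is within that limit.
Step 3: the window is 14–44 days after February 7, 2006 (when notice is mailed to adjoining owners), so February 21, 2006 through March 23, 2006; done February 24, 2006 — within the window.
Step 4: the window is 9–23 days after March 24, 2006 (end of the 28-day review period, which began when the environmental checklist is filed on February 24, 2006), so April 2, 2006 through April 16, 2006; done April 5, 2006 — within the window.
Step 5: the window is 9–39 days after April 5, 2006 (when newspaper notice is published), so April 14, 2006 through May 14, 2006; done April 17, 2006 — within the window.

None — every step was satisfied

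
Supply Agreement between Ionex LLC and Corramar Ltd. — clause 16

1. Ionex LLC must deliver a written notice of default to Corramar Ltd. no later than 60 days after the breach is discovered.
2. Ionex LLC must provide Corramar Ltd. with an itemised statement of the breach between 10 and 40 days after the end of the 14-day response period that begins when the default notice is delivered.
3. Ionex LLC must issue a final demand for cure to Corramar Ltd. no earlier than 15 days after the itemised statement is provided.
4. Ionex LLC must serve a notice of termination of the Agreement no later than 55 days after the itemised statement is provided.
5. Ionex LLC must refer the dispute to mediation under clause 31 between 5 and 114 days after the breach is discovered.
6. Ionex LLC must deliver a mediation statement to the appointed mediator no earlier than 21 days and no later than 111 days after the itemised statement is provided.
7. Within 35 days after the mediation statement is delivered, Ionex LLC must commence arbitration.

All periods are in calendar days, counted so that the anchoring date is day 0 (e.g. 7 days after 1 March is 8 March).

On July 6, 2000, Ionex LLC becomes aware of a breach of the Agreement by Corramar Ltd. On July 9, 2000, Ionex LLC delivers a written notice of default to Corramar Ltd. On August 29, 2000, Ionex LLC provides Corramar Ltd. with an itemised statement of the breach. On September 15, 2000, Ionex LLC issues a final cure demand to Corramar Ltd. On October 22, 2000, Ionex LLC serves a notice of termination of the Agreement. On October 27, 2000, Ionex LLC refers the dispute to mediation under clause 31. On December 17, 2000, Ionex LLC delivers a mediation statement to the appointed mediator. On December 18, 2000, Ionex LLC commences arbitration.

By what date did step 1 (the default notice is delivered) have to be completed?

September 4, 2000

Step 1 runs from July 6, 2000, when the breach is discovered. 60 days after July 6, 2000 is September 4, 2000.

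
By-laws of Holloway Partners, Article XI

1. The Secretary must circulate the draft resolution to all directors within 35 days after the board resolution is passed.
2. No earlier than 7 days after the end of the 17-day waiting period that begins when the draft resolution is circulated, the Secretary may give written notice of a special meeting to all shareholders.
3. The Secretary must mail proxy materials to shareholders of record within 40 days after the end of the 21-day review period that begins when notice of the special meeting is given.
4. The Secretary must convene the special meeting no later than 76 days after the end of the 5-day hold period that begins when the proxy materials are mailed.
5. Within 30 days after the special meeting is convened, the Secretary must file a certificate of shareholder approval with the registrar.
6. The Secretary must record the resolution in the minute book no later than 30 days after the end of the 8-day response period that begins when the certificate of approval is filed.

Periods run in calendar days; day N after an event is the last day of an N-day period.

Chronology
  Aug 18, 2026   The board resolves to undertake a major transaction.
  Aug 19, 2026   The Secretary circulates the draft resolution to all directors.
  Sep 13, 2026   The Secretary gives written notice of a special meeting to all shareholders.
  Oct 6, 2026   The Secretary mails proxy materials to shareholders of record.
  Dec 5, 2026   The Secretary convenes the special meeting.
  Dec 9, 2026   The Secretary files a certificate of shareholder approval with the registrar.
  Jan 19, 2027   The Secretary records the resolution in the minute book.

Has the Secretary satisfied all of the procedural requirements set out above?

(1) due by Aug 18, 2026 + 35 days = Sep 22, 2026; done Aug 19, 2026 — timely.
(2) permitted from Sep 5, 2026 + 7 days = Sep 12, 2026 onward; done Sep 13, 2026 — permitted.
(3) due by Oct 4, 2026 + 40 days = Nov 13, 2026; done Oct 6, 2026 — timely.
(4) due by Oct 11, 2026 + 76 days = Dec 26, 2026; done Dec 5, 2026 — timely.
(5) due by Dec 5, 2026 + 30 days = Jan 4, 2027; Dec 9, 2026 is within that limit.
(6) due by Dec 17, 2026 + 30 days = Jan 16, 2027; Jan 19, 2027 misses that deadline by 3 days.
The analysis stops there.

No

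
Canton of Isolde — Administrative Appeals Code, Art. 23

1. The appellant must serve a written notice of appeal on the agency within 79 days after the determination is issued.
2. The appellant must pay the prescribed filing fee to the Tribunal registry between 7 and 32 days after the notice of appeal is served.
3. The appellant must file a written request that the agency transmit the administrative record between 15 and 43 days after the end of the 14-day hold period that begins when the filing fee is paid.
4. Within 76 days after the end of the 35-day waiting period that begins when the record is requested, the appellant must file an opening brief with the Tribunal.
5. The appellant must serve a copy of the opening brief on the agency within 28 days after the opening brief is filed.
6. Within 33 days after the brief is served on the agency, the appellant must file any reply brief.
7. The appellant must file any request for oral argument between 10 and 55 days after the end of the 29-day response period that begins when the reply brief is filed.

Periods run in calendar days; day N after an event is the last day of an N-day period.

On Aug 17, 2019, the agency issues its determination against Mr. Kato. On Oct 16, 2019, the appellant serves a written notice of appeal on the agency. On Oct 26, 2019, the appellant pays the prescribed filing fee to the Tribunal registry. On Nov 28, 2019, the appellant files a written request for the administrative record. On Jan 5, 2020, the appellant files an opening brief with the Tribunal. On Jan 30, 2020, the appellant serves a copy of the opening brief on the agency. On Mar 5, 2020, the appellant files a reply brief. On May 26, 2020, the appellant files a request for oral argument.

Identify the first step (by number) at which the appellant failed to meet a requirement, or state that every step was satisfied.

Step 6

Step 1 — counting 79 days from Aug 17, 2019 (when the determination is issued) gives a deadline of Nov 4, 2019; Oct 16, 2019 is within that limit.
Step 2 — 7 and 32 days from Oct 16, 2019 (when the notice of appeal is served) are Oct 23, 2019 and Nov 17, 2019 respectively; Oct 26, 2019 falls inside that range.
Step 3 — 15 and 43 days from Nov 9, 2019 (end of the 14-day hold period, which began when the filing fee is paid on Oct 26, 2019) are Nov 24, 2019 and Dec 22, 2019 respectively; done Nov 28, 2019, which is between those dates.
Step 4 — counting 76 days from Jan 2, 2020 (end of the 35-day waiting period, which began when the record is requested on Nov 28, 2019) gives a deadline of Mar 18, 2020; completed Jan 5, 2020, before the deadline.
Step 5 — counting 28 days from Jan 5, 2020 (when the opening brief is filed) gives a deadline of Feb 2, 2020; completed Jan 30, 2020, before the deadline.
Step 6 — counting 33 days from Jan 30, 2020 (when the brief is served on the agency) gives a deadline of Mar 3, 2020; Mar 5, 2020 misses that deadline by 2 days.
No need to go further; step 6 was not satisfied.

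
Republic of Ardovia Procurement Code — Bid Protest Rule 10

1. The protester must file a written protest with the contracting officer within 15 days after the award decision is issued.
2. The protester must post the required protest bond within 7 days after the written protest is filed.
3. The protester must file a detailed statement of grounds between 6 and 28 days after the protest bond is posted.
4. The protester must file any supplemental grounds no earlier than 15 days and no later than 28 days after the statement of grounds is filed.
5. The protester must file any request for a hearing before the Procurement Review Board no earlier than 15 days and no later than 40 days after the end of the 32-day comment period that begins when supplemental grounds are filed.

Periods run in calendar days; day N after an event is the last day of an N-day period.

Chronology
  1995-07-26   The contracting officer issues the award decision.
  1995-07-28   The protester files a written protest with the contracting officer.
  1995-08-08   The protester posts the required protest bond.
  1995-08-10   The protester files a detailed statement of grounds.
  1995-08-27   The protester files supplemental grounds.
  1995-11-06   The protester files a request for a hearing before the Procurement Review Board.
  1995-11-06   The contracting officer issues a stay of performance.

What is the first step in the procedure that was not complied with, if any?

Step 2

(1) due by 1995-07-26 + 15 days = 1995-08-10; done 1995-07-28 — timely.
(2) due by 1995-07-28 + 7 days = 1995-08-04; done 1995-08-08 — 4 days late.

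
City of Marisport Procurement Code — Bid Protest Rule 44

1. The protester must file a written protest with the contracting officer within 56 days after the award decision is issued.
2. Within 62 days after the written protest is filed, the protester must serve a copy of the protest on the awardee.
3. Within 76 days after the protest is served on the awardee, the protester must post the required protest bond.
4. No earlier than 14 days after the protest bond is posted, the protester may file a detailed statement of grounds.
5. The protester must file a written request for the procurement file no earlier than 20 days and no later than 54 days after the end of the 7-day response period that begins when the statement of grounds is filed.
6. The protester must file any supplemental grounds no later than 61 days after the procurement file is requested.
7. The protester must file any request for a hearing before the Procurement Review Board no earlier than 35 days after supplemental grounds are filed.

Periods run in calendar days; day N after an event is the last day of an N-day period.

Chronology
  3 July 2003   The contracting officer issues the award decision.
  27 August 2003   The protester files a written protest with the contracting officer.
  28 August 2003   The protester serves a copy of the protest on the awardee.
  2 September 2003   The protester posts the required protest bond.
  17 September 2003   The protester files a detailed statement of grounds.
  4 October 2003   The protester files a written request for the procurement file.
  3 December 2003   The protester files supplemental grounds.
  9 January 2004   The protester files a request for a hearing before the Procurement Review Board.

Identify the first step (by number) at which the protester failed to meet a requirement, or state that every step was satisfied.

Step 1 — counting 56 days from 3 July 2003 (when the award decision is issued) gives a deadline of 28 August 2003; done 27 August 2003 — timely.
Step 2 — counting 62 days from 27 August 2003 (when the written protest is filed) gives a deadline of 28 October 2003; completed 28 August 2003, before the deadline.
Step 3 — counting 76 days from 28 August 2003 (when the protest is served on the awardee) gives a deadline of 12 November 2003; completed 2 September 2003, before the deadline.
Step 4 — must wait 14 days from 2 September 2003 (when the protest bond is posted), so not before 16 September 2003; done 17 September 2003, after the minimum wait.
Step 5 — 20 and 54 days from 24 September 2003 (end of the 7-day response period, which began when the statement of grounds is filed on 17 September 2003) are 14 October 2003 and 17 November 2003 respectively; 4 October 2003 is 10 days too early.

Step 5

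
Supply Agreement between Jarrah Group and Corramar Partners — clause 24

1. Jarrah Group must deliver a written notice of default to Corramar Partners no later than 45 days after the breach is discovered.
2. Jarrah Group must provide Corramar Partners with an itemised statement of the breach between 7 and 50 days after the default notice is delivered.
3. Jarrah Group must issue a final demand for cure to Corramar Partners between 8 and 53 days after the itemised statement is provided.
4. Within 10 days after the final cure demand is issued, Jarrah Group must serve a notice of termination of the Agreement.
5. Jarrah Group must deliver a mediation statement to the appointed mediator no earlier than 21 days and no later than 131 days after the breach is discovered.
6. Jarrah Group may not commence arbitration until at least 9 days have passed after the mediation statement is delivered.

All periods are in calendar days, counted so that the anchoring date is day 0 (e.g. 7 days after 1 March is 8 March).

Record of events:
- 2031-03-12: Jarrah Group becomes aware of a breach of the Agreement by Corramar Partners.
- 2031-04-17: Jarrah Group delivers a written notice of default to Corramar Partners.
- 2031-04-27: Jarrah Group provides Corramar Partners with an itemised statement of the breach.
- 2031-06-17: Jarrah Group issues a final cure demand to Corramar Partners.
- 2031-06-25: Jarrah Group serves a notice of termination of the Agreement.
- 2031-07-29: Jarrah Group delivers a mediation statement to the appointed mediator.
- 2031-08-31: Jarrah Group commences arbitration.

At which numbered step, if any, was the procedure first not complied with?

Step 5

Step 1 — counting 45 days from 2031-03-12 (when the breach is discovered) gives a deadline of 2031-04-26; 2031-04-17 is within that limit.
Step 2 — 7 and 50 days from 2031-04-17 (when the default notice is delivered) are 2031-04-24 and 2031-06-06 respectively; done 2031-04-27 — within the window.
Step 3 — 8 and 53 days from 2031-04-27 (when the itemised statement is provided) are 2031-05-05 and 2031-06-19 respectively; done 2031-06-17, which is between those dates.
Step 4 — counting 10 days from 2031-06-17 (when the final cure demand is issued) gives a deadline of 2031-06-27; completed 2031-06-25, before the deadline.
Step 5 — 21 and 131 days from 2031-03-12 (when the breach is discovered) are 2031-04-02 and 2031-07-21 respectively; done 2031-07-29 — 8 days after the window closed.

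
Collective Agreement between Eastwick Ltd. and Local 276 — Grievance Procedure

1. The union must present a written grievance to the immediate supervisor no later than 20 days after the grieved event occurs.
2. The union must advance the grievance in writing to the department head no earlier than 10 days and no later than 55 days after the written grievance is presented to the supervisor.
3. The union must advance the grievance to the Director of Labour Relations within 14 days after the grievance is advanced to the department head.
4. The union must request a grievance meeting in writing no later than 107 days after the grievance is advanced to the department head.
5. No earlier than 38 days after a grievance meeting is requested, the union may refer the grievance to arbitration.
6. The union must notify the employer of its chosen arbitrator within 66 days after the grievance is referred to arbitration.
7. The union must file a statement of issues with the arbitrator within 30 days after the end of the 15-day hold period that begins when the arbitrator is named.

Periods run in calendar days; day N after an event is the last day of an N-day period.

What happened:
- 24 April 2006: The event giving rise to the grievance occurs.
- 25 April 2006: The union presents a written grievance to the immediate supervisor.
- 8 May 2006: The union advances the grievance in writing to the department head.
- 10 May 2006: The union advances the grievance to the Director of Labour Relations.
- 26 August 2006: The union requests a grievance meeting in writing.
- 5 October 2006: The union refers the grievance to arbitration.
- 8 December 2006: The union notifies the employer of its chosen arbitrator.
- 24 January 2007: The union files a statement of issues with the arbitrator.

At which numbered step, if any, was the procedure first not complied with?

Step 4

(1) due by 24 April 2006 + 20 days = 14 May 2006; 25 April 2006 is within that limit.
(2) the permitted window runs from 25 April 2006 + 10 = 5 May 2006 to 25 April 2006 + 55 = 19 June 2006; done 8 May 2006 — within the window.
(3) due by 8 May 2006 + 14 days = 22 May 2006; 10 May 2006 is within that limit.
(4) due by 8 May 2006 + 107 days = 23 August 2006; 26 August 2006 misses that deadline by 3 days.
The analysis stops there.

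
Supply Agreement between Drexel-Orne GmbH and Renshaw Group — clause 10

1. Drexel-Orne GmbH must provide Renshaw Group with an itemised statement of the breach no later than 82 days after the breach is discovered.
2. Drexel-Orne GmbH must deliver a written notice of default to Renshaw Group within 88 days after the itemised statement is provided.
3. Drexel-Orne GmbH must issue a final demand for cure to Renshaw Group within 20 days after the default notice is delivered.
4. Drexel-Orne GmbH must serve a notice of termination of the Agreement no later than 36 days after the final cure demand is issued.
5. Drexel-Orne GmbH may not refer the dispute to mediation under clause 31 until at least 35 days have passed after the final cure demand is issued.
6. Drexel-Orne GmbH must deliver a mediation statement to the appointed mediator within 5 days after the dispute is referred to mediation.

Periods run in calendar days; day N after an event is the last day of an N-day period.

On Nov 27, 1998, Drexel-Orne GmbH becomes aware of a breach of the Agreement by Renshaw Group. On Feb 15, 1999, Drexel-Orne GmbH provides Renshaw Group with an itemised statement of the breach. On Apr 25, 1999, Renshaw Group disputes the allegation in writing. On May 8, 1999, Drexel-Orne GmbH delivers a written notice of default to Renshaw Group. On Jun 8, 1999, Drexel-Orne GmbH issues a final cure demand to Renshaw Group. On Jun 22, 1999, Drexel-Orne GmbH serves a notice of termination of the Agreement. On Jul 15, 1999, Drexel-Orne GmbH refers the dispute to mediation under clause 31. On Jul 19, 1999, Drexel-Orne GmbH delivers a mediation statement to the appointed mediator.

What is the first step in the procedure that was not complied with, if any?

Step 3

Step 1: 82 days after Nov 27, 1998 (when the breach is discovered) is Feb 17, 1999; completed Feb 15, 1999, before the deadline.
Step 2: 88 days after Feb 15, 1999 (when the itemised statement is provided) is May 14, 1999; done May 8, 1999 — timely.
Step 3: 20 days after May 8, 1999 (when the default notice is delivered) is May 28, 1999; done Jun 8, 1999 — 11 days late.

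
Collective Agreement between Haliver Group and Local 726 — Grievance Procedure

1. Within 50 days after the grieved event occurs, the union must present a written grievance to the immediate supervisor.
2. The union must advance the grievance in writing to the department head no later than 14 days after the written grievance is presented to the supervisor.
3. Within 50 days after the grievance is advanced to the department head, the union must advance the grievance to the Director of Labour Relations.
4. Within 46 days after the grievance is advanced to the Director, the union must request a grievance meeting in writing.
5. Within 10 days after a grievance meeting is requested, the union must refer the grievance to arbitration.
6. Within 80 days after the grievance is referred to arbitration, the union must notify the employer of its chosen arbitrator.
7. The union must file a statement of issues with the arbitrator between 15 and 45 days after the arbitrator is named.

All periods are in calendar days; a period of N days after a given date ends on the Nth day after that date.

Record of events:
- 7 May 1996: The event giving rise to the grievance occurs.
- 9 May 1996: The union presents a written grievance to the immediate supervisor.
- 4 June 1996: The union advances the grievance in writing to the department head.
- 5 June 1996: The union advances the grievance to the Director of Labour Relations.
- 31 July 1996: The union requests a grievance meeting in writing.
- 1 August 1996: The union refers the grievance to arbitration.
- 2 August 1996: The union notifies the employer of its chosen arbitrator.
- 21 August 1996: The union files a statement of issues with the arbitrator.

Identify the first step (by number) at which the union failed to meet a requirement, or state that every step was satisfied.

Step 2

(1) due by 7 May 1996 + 50 days = 26 June 1996; completed 9 May 1996, before the deadline.
(2) due by 9 May 1996 + 14 days = 23 May 1996; not done until 4 June 1996, 12 days after the deadline.
That is the first point of non-compliance.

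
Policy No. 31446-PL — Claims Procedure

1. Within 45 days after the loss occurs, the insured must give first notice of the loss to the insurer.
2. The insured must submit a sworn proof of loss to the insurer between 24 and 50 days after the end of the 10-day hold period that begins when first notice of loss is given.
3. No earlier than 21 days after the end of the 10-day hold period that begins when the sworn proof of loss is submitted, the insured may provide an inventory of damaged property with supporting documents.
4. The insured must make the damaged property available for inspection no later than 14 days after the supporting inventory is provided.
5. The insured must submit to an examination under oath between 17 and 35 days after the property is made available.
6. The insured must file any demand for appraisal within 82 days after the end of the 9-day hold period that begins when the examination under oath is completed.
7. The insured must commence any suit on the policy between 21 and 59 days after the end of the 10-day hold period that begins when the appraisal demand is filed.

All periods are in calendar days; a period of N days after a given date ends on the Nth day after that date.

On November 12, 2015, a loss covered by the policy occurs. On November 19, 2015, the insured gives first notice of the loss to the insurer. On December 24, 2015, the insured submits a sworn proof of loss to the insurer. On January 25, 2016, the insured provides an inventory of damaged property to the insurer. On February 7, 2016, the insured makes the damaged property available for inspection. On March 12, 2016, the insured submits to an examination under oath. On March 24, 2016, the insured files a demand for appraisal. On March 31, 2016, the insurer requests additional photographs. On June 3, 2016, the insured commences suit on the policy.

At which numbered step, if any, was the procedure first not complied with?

Step 7

(1) due by November 12, 2015 + 45 days = December 27, 2015; November 19, 2015 is within that limit.
(2) the permitted window runs from November 29, 2015 + 24 = December 23, 2015 to November 29, 2015 + 50 = January 18, 2016; done December 24, 2015, which is between those dates.
(3) permitted from January 3, 2016 + 21 days = January 24, 2016 onward; done January 25, 2016, after the minimum wait.
(4) due by January 25, 2016 + 14 days = February 8, 2016; completed February 7, 2016, before the deadline.
(5) the permitted window runs from February 7, 2016 + 17 = February 24, 2016 to February 7, 2016 + 35 = March 13, 2016; March 12, 2016 falls inside that range.
(6) due by March 21, 2016 + 82 days = June 11, 2016; done March 24, 2016 — timely.
(7) the permitted window runs from April 3, 2016 + 21 = April 24, 2016 to April 3, 2016 + 59 = June 1, 2016; June 3, 2016 is 2 days past the end of the window.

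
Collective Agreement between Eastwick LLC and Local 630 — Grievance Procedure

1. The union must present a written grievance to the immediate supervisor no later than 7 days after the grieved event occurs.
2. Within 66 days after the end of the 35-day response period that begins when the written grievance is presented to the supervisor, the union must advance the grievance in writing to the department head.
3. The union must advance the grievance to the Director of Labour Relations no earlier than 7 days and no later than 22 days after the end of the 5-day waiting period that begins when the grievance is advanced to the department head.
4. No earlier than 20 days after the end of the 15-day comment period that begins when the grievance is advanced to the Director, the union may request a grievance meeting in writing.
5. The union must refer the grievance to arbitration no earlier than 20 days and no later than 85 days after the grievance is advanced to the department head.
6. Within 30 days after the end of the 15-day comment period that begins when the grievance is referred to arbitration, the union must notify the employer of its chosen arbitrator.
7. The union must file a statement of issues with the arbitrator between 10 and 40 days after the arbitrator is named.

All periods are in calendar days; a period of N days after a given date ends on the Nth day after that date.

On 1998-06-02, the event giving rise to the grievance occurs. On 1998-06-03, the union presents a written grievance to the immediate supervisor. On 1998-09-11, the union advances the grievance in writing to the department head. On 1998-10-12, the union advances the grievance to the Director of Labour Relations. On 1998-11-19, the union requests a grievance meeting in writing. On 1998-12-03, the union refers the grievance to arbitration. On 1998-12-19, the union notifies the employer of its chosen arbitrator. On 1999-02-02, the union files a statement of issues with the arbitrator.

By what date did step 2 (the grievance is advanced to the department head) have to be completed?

The written grievance is presented to the supervisor on 1998-06-03; the 35-day response period therefore ends 1998-07-08, and step 2 runs from that date. 66 days after 1998-07-08 is 1998-09-12.

1998-09-12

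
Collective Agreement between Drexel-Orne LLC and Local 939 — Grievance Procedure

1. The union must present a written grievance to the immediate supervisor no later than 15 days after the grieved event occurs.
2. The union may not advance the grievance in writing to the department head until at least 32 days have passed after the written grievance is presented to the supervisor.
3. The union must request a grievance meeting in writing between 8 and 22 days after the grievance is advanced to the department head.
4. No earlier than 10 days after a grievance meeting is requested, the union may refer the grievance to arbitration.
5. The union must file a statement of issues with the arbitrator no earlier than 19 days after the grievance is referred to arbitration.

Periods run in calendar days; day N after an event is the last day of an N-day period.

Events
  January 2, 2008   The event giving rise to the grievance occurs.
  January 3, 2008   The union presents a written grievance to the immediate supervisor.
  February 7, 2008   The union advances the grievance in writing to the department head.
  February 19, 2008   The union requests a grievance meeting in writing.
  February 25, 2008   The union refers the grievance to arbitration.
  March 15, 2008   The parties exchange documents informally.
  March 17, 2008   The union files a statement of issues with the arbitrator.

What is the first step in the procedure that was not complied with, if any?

Step 4

Step 1: 15 days after January 2, 2008 (when the grieved event occurs) is January 17, 2008; completed January 3, 2008, before the deadline.
Step 2: the earliest permitted date is 32 days after January 3, 2008 (when the written grievance is presented to the supervisor), i.e. February 4, 2008; February 7, 2008 is on or after that date.
Step 3: the window is 8–22 days after February 7, 2008 (when the grievance is advanced to the department head), so February 15, 2008 through February 29, 2008; February 19, 2008 falls inside that range.
Step 4: the earliest permitted date is 10 days after February 19, 2008 (when a grievance meeting is requested), i.e. February 29, 2008; done February 25, 2008 — 4 days too early.
No need to go further; step 4 was not satisfied.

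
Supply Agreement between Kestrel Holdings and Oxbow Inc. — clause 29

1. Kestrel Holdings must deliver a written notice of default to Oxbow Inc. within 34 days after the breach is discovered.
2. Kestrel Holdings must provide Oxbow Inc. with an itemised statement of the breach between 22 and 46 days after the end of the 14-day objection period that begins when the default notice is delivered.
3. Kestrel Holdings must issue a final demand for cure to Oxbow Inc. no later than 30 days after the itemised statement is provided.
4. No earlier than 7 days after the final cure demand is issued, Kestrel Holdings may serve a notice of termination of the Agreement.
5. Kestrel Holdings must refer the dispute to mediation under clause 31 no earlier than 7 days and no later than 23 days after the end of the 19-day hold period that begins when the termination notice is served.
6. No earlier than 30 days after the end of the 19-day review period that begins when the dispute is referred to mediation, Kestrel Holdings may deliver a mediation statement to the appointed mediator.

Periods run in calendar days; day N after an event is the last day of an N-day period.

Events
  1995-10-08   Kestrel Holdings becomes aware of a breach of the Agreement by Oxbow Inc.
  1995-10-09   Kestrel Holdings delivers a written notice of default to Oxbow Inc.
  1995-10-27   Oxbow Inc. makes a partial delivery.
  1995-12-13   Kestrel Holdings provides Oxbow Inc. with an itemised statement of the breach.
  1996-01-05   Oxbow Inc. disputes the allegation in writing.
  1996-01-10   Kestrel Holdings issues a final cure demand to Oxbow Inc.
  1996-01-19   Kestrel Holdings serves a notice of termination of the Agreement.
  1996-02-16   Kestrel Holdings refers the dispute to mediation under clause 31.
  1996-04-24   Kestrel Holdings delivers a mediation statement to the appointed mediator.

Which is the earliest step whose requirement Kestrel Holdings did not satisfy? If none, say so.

Step 1 — counting 34 days from 1995-10-08 (when the breach is discovered) gives a deadline of 1995-11-11; done 1995-10-09 — timely.
Step 2 — 22 and 46 days from 1995-10-23 (end of the 14-day objection period, which began when the default notice is delivered on 1995-10-09) are 1995-11-14 and 1995-12-08 respectively; done 1995-12-13 — 5 days after the window closed.
The procedure was therefore not followed at step 2.

Step 2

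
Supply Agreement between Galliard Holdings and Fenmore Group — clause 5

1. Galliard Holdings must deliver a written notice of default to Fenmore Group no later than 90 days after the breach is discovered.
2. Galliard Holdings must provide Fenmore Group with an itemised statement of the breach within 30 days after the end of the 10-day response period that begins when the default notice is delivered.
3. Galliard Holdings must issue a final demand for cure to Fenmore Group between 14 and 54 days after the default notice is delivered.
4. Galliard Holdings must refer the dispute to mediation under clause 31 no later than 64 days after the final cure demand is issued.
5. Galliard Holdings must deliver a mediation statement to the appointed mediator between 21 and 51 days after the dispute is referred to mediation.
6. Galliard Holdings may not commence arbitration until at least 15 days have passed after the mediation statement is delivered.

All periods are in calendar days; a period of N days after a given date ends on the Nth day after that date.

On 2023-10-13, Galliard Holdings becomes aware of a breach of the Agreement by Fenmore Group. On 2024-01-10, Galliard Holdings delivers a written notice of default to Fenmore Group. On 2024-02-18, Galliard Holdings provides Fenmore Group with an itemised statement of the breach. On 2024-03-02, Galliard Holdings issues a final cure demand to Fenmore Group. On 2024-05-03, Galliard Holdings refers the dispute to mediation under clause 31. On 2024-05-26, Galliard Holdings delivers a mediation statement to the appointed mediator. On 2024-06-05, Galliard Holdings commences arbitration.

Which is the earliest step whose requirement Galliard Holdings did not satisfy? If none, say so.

Step 6

(1) due by 2023-10-13 + 90 days = 2024-01-11; completed 2024-01-10, before the deadline.
(2) due by 2024-01-20 + 30 days = 2024-02-19; completed 2024-02-18, before the deadline.
(3) the permitted window runs from 2024-01-10 + 14 = 2024-01-24 to 2024-01-10 + 54 = 2024-03-04; done 2024-03-02, which is between those dates.
(4) due by 2024-03-02 + 64 days = 2024-05-05; completed 2024-05-03, before the deadline.
(5) the permitted window runs from 2024-05-03 + 21 = 2024-05-24 to 2024-05-03 + 51 = 2024-06-23; done 2024-05-26 — within the window.
(6) permitted from 2024-05-26 + 15 days = 2024-06-10 onward; done 2024-06-05 — 5 days too early.
That is the first point of non-compliance.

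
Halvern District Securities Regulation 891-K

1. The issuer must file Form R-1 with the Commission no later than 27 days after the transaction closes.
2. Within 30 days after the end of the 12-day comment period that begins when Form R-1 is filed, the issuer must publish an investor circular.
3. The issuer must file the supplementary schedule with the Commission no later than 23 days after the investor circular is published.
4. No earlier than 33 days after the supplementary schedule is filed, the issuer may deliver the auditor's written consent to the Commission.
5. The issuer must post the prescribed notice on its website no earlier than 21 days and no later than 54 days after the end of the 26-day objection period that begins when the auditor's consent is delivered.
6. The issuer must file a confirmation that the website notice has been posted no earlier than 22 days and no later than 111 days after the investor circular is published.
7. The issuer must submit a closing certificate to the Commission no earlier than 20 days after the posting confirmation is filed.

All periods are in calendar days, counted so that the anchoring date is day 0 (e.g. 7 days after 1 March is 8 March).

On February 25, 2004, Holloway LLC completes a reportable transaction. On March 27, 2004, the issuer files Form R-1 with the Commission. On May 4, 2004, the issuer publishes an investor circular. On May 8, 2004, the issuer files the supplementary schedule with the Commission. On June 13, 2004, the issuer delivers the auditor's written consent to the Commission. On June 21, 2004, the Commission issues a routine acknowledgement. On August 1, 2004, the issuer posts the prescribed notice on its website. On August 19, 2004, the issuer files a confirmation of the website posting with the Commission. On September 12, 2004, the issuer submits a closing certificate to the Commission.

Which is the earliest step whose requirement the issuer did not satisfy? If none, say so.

Step 1

(1) due by February 25, 2004 + 27 days = March 23, 2004; March 27, 2004 misses that deadline by 4 days.
No need to go further; step 1 was not satisfied.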